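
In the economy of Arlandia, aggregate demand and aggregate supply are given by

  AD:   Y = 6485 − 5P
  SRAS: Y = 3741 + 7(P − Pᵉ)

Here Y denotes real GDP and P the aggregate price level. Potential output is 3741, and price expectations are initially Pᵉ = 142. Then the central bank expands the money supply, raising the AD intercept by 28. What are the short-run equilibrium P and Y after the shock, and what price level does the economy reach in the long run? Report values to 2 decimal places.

AD shifts right: new AD is Y = 6513 − 5P. With Pᵉ = 142, SRAS is Y = 2747 + 7P.
Short run: 6513 − 5P = 2747 + 7P gives 3766 = 12P, so P = 313.83 and Y = 6513 − 5P = 4943.83.
Y = 4943.83 is above potential 3741; expectations adjust and SRAS shifts left until Y = 3741.
Long run: on the new AD curve, 3741 = 6513 − 5P gives P = 554.40.

Short run: P = 313.83, Y = 4943.83. Long run: P = 554.40.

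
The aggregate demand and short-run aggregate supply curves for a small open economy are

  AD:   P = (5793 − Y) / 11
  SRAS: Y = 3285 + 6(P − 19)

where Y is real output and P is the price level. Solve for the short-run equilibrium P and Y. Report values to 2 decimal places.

P = 154.24, Y = 4096.41

Write SRAS as Y = 3285 + 6P − 114 = 3171 + 6P.
Rearrange AD to Y = 5793 − 11P.
Set AD = SRAS: 5793 − 11P = 3171 + 6P, so 2622 = 17P and P = 154.24.
Substituting into AD, Y = 5793 − 11P = 4096.41.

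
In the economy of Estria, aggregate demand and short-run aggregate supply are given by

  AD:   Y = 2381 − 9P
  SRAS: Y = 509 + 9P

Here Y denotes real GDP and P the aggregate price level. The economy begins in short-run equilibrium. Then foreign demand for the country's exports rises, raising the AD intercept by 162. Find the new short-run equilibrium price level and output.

P = 113, Y = 1526

This is a positive demand shock: AD shifts right.
New AD: Y = 2543 − 9P.
Set AD = SRAS: 2543 − 9P = 509 + 9P, so 2034 = 18P and P = 113.
Y = 2543 − 9·113 = 1526.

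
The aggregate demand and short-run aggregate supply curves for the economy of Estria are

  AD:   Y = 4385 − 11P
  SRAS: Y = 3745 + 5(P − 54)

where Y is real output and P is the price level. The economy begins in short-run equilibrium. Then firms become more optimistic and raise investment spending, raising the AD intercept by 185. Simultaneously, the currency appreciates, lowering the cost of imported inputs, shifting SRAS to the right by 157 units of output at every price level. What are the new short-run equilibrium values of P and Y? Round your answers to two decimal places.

P = 58.63, Y = 3925.13

After both shocks: AD is Y = 4570 − 11P and SRAS is Y = 3632 + 5P.
Setting them equal: 938 = 16P, so P = 58.63.
Substituting into AD, Y = 3925.13.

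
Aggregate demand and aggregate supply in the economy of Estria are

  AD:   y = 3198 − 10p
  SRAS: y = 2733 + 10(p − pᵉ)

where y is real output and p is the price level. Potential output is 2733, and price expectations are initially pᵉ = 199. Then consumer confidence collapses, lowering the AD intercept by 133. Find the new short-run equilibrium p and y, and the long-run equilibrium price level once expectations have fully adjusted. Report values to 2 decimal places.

Short run: p = 116.10, y = 1904.00. Long run: p = 33.20.

AD shifts left: new AD is y = 3065 − 10p. With pᵉ = 199, SRAS is y = 743 + 10p.
Short run: 3065 − 10p = 743 + 10p gives 2322 = 20p, so p = 116.10 and y = 3065 − 10p = 1904.00.
y = 1904.00 is below potential 2733; expectations adjust and SRAS shifts right until y = 2733.
Long run: on the new AD curve, 2733 = 3065 − 10p gives p = 33.20.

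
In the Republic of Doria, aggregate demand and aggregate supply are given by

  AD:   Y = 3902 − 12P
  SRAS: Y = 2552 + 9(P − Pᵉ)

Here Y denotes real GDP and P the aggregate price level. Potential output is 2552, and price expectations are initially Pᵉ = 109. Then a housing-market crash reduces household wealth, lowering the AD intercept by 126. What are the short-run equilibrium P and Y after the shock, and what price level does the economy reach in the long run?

Short run: P = 105, Y = 2516. Long run: P = 102.

AD shifts left: new AD is Y = 3776 − 12P. With Pᵉ = 109, SRAS is Y = 1571 + 9P.
Short run: 3776 − 12P = 1571 + 9P gives 2205 = 21P, so P = 105 and Y = 3776 − 12·105 = 2516.
Y = 2516 is below potential 2552; expectations adjust and SRAS shifts right until Y = 2552.
Long run: on the new AD curve, 2552 = 3776 − 12P gives P = 102.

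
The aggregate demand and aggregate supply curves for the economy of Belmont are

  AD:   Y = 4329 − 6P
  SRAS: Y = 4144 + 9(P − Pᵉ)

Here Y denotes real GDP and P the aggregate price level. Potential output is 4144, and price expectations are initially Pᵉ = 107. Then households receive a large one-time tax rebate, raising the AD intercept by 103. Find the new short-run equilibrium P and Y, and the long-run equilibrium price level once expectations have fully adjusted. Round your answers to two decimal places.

Short run: P = 83.40, Y = 3931.60. Long run: P = 48.00.

AD shifts right: new AD is Y = 4432 − 6P. With Pᵉ = 107, SRAS is Y = 3181 + 9P.
Short run: 4432 − 6P = 3181 + 9P gives 1251 = 15P, so P = 83.40 and Y = 4432 − 6P = 3931.60.
Y = 3931.60 is below potential 4144; expectations adjust and SRAS shifts right until Y = 4144.
Long run: on the new AD curve, 4144 = 4432 − 6P gives P = 48.00.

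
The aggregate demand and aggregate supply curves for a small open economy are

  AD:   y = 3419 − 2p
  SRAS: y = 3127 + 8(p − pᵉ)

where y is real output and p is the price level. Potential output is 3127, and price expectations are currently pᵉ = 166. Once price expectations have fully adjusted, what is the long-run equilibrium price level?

Short run: with pᵉ = 166, SRAS is y = 1799 + 8p. Setting AD = SRAS gives 1620 = 10p, so p = 162 and y = 3419 − 2·162 = 3095.
Output 3095 is below potential 3127, so over time expected prices fall and SRAS shifts right until y returns to 3127.
Long run: y = 3127 on the AD curve gives 3127 = 3419 − 2p, so p = 146.

Long-run p = 146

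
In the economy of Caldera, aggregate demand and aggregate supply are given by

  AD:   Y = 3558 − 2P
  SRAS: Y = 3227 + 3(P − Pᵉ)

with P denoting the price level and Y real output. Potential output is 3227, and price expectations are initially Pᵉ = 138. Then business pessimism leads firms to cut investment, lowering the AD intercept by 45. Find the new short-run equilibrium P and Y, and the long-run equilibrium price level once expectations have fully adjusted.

AD shifts left: new AD is Y = 3513 − 2P. With Pᵉ = 138, SRAS is Y = 2813 + 3P.
Short run: 3513 − 2P = 2813 + 3P gives 700 = 5P, so P = 140 and Y = 3513 − 2·140 = 3233.
Y = 3233 is above potential 3227; expectations adjust and SRAS shifts left until Y = 3227.
Long run: on the new AD curve, 3227 = 3513 − 2P gives P = 143.

Short run: P = 140, Y = 3233. Long run: P = 143.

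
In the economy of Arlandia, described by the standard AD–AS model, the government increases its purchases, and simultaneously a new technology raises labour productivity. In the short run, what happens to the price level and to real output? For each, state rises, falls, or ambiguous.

Price level: ambiguous; output: rises

The first event is a positive demand shock: AD shifts right, which by itself pushes P up and Y up.
The second is a favourable supply shock: SRAS shifts right, which by itself pushes P down and Y up.
The two shocks push P in opposite directions, so the effect on P is ambiguous. Both shocks push Y up, so Y rises.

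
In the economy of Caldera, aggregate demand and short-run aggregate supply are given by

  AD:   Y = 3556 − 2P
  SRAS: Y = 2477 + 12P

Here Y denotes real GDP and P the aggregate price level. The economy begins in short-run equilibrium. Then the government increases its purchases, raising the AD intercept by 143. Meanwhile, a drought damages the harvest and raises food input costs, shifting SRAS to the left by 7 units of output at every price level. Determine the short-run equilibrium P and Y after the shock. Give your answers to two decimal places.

P = 87.79, Y = 3523.43

After both shocks: AD is Y = 3699 − 2P and SRAS is Y = 2470 + 12P.
Setting them equal: 1229 = 14P, so P = 87.79.
Substituting into AD, Y = 3523.43.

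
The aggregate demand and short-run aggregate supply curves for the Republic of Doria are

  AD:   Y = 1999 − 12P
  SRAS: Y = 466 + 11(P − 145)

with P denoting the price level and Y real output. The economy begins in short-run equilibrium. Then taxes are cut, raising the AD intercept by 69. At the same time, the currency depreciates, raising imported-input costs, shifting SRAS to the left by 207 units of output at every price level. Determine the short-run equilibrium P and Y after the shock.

After both shocks: AD is Y = 2068 − 12P and SRAS is Y = 11P − 1336.
Setting them equal: 3404 = 23P, so P = 148.
Y = 2068 − 12·148 = 292.

P = 148, Y = 292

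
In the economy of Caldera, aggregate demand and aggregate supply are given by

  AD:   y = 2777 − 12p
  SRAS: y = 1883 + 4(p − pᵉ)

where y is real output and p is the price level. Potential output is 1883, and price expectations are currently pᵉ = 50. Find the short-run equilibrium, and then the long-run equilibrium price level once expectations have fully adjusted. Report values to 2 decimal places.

Short run: p = 68.38, y = 1956.50. Long run: p = 74.50.

Short run: with pᵉ = 50, SRAS is y = 1683 + 4p. Setting AD = SRAS gives 1094 = 16p, so p = 68.38 and y = 2777 − 12p = 1956.50.
Output 1956.50 is above potential 1883, so over time expected prices rise and SRAS shifts left until y returns to 1883.
Long run: y = 1883 on the AD curve gives 1883 = 2777 − 12p, so p = 74.50.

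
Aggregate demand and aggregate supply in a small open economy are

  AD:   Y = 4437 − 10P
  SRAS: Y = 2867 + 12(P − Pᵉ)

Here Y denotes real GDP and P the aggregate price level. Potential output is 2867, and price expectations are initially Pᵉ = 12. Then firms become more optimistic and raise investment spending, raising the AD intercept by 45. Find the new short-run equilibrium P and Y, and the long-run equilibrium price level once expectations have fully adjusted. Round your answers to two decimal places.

Short run: P = 79.95, Y = 3682.45. Long run: P = 161.50.

AD shifts right: new AD is Y = 4482 − 10P. With Pᵉ = 12, SRAS is Y = 2723 + 12P.
Short run: 4482 − 10P = 2723 + 12P gives 1759 = 22P, so P = 79.95 and Y = 4482 − 10P = 3682.45.
Y = 3682.45 is above potential 2867; expectations adjust and SRAS shifts left until Y = 2867.
Long run: on the new AD curve, 2867 = 4482 − 10P gives P = 161.50.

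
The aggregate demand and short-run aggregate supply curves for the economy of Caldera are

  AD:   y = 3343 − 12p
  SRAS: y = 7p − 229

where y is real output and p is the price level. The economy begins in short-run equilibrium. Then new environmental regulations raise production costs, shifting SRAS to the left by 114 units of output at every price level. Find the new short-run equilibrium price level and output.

This is a negative supply shock: SRAS shifts left.
New SRAS: y = 7p − 343.
Set AD = SRAS: 3343 − 12p = 7p − 343, so 3686 = 19p and p = 194.
y = 3343 − 12·194 = 1015.

p = 194, y = 1015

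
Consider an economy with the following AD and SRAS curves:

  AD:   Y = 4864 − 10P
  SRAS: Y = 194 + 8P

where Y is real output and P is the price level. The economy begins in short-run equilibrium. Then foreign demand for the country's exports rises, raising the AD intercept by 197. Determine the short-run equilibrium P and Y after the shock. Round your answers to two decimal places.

P = 270.39, Y = 2357.11

This is a positive demand shock: AD shifts right.
New AD: Y = 5061 − 10P.
Set AD = SRAS: 5061 − 10P = 194 + 8P, so 4867 = 18P and P = 270.39.
Substituting into AD, Y = 2357.11.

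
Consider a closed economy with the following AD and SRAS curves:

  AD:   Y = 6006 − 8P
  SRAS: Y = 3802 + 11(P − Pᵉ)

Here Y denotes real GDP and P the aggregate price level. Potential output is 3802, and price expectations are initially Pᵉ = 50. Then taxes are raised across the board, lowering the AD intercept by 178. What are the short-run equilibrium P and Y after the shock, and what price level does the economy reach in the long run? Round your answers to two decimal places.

AD shifts left: new AD is Y = 5828 − 8P. With Pᵉ = 50, SRAS is Y = 3252 + 11P.
Short run: 5828 − 8P = 3252 + 11P gives 2576 = 19P, so P = 135.58 and Y = 5828 − 8P = 4743.37.
Y = 4743.37 is above potential 3802; expectations adjust and SRAS shifts left until Y = 3802.
Long run: on the new AD curve, 3802 = 5828 − 8P gives P = 253.25.

Short run: P = 135.58, Y = 4743.37. Long run: P = 253.25.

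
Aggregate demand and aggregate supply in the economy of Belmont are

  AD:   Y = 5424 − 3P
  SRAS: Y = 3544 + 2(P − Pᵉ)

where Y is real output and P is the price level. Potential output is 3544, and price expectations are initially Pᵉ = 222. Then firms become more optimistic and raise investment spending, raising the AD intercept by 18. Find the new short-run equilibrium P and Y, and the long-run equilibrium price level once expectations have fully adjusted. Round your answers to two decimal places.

Short run: P = 468.40, Y = 4036.80. Long run: P = 632.67.

AD shifts right: new AD is Y = 5442 − 3P. With Pᵉ = 222, SRAS is Y = 3100 + 2P.
Short run: 5442 − 3P = 3100 + 2P gives 2342 = 5P, so P = 468.40 and Y = 5442 − 3P = 4036.80.
Y = 4036.80 is above potential 3544; expectations adjust and SRAS shifts left until Y = 3544.
Long run: on the new AD curve, 3544 = 5442 − 3P gives P = 632.67.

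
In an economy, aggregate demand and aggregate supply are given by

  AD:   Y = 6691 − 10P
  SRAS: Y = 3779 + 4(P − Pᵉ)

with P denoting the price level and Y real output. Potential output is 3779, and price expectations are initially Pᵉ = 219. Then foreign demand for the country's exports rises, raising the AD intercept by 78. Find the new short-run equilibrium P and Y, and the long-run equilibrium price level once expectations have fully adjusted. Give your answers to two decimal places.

Short run: P = 276.14, Y = 4007.57. Long run: P = 299.00.

AD shifts right: new AD is Y = 6769 − 10P. With Pᵉ = 219, SRAS is Y = 2903 + 4P.
Short run: 6769 − 10P = 2903 + 4P gives 3866 = 14P, so P = 276.14 and Y = 6769 − 10P = 4007.57.
Y = 4007.57 is above potential 3779; expectations adjust and SRAS shifts left until Y = 3779.
Long run: on the new AD curve, 3779 = 6769 − 10P gives P = 299.00.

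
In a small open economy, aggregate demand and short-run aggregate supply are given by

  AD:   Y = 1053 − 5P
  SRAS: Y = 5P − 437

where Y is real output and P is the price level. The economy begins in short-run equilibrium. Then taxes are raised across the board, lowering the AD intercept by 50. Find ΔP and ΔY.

This is a negative demand shock: AD shifts left.
New AD: Y = 1003 − 5P.
Set AD = SRAS: 1003 − 5P = 5P − 437, so 1440 = 10P and P = 144.
Y = 1003 − 5·144 = 283.
Initially P = 149, Y = 308, so ΔP = -5 and ΔY = -25.

ΔP = -5, ΔY = -25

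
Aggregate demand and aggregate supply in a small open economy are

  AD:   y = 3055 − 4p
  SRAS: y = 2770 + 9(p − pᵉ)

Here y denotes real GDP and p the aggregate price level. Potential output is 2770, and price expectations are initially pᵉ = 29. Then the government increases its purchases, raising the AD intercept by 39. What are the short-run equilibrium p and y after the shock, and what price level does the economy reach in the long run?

AD shifts right: new AD is y = 3094 − 4p. With pᵉ = 29, SRAS is y = 2509 + 9p.
Short run: 3094 − 4p = 2509 + 9p gives 585 = 13p, so p = 45 and y = 3094 − 4·45 = 2914.
y = 2914 is above potential 2770; expectations adjust and SRAS shifts left until y = 2770.
Long run: on the new AD curve, 2770 = 3094 − 4p gives p = 81.

Short run: p = 45, y = 2914. Long run: p = 81.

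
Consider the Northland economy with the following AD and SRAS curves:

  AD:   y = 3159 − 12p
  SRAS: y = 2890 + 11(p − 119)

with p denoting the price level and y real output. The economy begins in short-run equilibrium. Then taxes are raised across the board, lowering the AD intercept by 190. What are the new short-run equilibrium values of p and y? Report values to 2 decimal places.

p = 60.35, y = 2244.83

This is a negative demand shock: AD shifts left.
New AD: y = 2969 − 12p.
SRAS can be written y = 1581 + 11p.
Set AD = SRAS: 2969 − 12p = 1581 + 11p, so 1388 = 23p and p = 60.35.
Substituting into AD, y = 2244.83.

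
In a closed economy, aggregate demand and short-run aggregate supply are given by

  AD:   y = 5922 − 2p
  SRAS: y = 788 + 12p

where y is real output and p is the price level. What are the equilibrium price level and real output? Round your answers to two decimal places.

Set AD = SRAS: 5922 − 2p = 788 + 12p, so 5134 = 14p and p = 366.71.
Substituting into AD, y = 5922 − 2p = 5188.57.

p = 366.71, y = 5188.57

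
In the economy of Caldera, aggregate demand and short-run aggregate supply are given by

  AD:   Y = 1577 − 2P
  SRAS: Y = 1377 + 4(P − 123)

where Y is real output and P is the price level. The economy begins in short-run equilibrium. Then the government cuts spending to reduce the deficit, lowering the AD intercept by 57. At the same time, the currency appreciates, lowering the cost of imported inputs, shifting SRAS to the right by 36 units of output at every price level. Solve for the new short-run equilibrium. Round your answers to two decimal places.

After both shocks: AD is Y = 1520 − 2P and SRAS is Y = 921 + 4P.
Setting them equal: 599 = 6P, so P = 99.83.
Substituting into AD, Y = 1320.33.

P = 99.83, Y = 1320.33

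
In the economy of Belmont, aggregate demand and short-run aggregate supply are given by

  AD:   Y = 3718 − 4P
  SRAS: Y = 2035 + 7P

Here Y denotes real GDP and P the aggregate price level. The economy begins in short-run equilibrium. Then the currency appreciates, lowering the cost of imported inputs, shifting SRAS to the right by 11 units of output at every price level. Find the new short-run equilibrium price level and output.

This is a positive supply shock: SRAS shifts right.
New SRAS: Y = 2046 + 7P.
Set AD = SRAS: 3718 − 4P = 2046 + 7P, so 1672 = 11P and P = 152.
Y = 3718 − 4·152 = 3110.

P = 152, Y = 3110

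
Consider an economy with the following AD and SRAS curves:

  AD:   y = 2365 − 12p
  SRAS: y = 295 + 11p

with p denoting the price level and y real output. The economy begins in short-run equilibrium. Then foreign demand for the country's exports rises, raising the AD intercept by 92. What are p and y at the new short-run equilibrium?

p = 94, y = 1329

This is a positive demand shock: AD shifts right.
New AD: y = 2457 − 12p.
Set AD = SRAS: 2457 − 12p = 295 + 11p, so 2162 = 23p and p = 94.
y = 2457 − 12·94 = 1329.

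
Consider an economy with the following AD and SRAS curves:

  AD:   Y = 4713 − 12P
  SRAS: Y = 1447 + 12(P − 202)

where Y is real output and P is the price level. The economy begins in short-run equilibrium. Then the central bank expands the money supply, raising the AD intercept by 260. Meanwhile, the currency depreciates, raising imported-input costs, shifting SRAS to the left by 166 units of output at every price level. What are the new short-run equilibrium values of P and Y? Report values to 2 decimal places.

P = 254.83, Y = 1915.00

After both shocks: AD is Y = 4973 − 12P and SRAS is Y = 12P − 1143.
Setting them equal: 6116 = 24P, so P = 254.83.
Substituting into AD, Y = 1915.00.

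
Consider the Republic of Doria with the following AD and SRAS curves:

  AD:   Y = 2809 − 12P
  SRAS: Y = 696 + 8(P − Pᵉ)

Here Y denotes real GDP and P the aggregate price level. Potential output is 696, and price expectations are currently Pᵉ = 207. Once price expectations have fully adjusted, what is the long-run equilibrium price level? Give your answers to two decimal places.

Short run: with Pᵉ = 207, SRAS is Y = 8P − 960. Setting AD = SRAS gives 3769 = 20P, so P = 188.45 and Y = 2809 − 12P = 547.60.
Output 547.60 is below potential 696, so over time expected prices fall and SRAS shifts right until Y returns to 696.
Long run: Y = 696 on the AD curve gives 696 = 2809 − 12P, so P = 176.08.

Long-run P = 176.08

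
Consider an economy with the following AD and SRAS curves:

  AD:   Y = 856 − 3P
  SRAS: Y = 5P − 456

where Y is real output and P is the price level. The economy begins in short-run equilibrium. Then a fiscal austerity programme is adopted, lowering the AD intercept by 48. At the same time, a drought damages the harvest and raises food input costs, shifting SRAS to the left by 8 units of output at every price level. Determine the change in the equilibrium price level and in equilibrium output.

After both shocks: AD is Y = 808 − 3P and SRAS is Y = 5P − 464.
Setting them equal: 1272 = 8P, so P = 159.
Y = 808 − 3·159 = 331.
Initially P = 164, Y = 364, so ΔP = -5 and ΔY = -33.

ΔP = -5, ΔY = -33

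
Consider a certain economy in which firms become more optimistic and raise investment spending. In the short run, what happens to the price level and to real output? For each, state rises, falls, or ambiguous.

This is a positive demand shock: AD shifts right.
Moving along the upward-sloping SRAS curve, P rises and Y rises.

Price level: rises; output: rises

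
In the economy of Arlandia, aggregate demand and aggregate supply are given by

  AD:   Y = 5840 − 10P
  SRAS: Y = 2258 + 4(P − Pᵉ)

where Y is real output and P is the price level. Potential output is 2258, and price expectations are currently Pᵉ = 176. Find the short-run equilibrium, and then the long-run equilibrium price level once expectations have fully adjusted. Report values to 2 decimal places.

Short run: P = 306.14, Y = 2778.57. Long run: P = 358.20.

Short run: with Pᵉ = 176, SRAS is Y = 1554 + 4P. Setting AD = SRAS gives 4286 = 14P, so P = 306.14 and Y = 5840 − 10P = 2778.57.
Output 2778.57 is above potential 2258, so over time expected prices rise and SRAS shifts left until Y returns to 2258.
Long run: Y = 2258 on the AD curve gives 2258 = 5840 − 10P, so P = 358.20.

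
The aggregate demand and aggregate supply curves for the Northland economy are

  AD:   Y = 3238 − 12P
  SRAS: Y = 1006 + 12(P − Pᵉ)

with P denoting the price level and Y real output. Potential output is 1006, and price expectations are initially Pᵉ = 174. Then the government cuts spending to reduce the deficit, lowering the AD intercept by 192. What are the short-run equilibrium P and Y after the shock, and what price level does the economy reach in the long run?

Short run: P = 172, Y = 982. Long run: P = 170.

AD shifts left: new AD is Y = 3046 − 12P. With Pᵉ = 174, SRAS is Y = 12P − 1082.
Short run: 3046 − 12P = 12P − 1082 gives 4128 = 24P, so P = 172 and Y = 3046 − 12·172 = 982.
Y = 982 is below potential 1006; expectations adjust and SRAS shifts right until Y = 1006.
Long run: on the new AD curve, 1006 = 3046 − 12P gives P = 170.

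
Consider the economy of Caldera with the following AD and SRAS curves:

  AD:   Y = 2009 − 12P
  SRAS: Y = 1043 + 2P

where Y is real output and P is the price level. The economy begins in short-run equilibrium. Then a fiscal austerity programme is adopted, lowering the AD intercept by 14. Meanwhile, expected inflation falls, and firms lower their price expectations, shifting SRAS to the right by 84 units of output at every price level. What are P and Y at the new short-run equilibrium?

After both shocks: AD is Y = 1995 − 12P and SRAS is Y = 1127 + 2P.
Setting them equal: 868 = 14P, so P = 62.
Y = 1995 − 12·62 = 1251.

P = 62, Y = 1251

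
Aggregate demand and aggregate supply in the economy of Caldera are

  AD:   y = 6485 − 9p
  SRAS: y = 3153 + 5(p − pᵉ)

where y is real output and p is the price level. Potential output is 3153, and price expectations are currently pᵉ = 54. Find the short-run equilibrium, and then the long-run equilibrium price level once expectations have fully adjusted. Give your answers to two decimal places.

Short run: with pᵉ = 54, SRAS is y = 2883 + 5p. Setting AD = SRAS gives 3602 = 14p, so p = 257.29 and y = 6485 − 9p = 4169.43.
Output 4169.43 is above potential 3153, so over time expected prices rise and SRAS shifts left until y returns to 3153.
Long run: y = 3153 on the AD curve gives 3153 = 6485 − 9p, so p = 370.22.

Short run: p = 257.29, y = 4169.43. Long run: p = 370.22.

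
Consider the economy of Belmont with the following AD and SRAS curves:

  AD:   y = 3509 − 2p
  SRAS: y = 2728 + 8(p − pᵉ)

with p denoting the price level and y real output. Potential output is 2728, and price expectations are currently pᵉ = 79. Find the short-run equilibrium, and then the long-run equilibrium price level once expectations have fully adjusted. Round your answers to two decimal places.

Short run: p = 141.30, y = 3226.40. Long run: p = 390.50.

Short run: with pᵉ = 79, SRAS is y = 2096 + 8p. Setting AD = SRAS gives 1413 = 10p, so p = 141.30 and y = 3509 − 2p = 3226.40.
Output 3226.40 is above potential 2728, so over time expected prices rise and SRAS shifts left until y returns to 2728.
Long run: y = 2728 on the AD curve gives 2728 = 3509 − 2p, so p = 390.50.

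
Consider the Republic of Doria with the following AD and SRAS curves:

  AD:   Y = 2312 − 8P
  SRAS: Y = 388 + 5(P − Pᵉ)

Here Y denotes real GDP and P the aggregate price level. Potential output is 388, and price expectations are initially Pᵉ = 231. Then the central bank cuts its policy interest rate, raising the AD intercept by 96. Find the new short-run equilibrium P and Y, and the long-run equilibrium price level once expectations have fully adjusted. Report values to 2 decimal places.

Short run: P = 244.23, Y = 454.15. Long run: P = 252.50.

AD shifts right: new AD is Y = 2408 − 8P. With Pᵉ = 231, SRAS is Y = 5P − 767.
Short run: 2408 − 8P = 5P − 767 gives 3175 = 13P, so P = 244.23 and Y = 2408 − 8P = 454.15.
Y = 454.15 is above potential 388; expectations adjust and SRAS shifts left until Y = 388.
Long run: on the new AD curve, 388 = 2408 − 8P gives P = 252.50.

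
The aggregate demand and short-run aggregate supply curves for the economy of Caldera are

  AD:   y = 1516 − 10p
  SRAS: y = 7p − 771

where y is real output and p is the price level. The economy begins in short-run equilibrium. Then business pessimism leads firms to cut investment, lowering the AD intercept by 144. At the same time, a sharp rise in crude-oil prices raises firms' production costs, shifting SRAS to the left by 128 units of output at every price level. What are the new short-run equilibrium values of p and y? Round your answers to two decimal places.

After both shocks: AD is y = 1372 − 10p and SRAS is y = 7p − 899.
Setting them equal: 2271 = 17p, so p = 133.59.
Substituting into AD, y = 36.12.

p = 133.59, y = 36.12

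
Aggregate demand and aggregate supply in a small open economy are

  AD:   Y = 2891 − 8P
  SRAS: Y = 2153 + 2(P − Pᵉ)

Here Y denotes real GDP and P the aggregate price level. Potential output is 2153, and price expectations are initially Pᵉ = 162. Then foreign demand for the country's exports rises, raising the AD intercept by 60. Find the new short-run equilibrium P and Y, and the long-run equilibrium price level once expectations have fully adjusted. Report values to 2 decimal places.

Short run: P = 112.20, Y = 2053.40. Long run: P = 99.75.

AD shifts right: new AD is Y = 2951 − 8P. With Pᵉ = 162, SRAS is Y = 1829 + 2P.
Short run: 2951 − 8P = 1829 + 2P gives 1122 = 10P, so P = 112.20 and Y = 2951 − 8P = 2053.40.
Y = 2053.40 is below potential 2153; expectations adjust and SRAS shifts right until Y = 2153.
Long run: on the new AD curve, 2153 = 2951 − 8P gives P = 99.75.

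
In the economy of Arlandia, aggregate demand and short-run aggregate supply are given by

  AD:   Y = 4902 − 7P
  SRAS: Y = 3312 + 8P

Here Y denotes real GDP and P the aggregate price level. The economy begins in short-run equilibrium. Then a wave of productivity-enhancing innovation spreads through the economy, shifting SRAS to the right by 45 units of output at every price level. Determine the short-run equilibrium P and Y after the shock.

P = 103, Y = 4181

This is a positive supply shock: SRAS shifts right.
New SRAS: Y = 3357 + 8P.
Set AD = SRAS: 4902 − 7P = 3357 + 8P, so 1545 = 15P and P = 103.
Y = 4902 − 7·103 = 4181.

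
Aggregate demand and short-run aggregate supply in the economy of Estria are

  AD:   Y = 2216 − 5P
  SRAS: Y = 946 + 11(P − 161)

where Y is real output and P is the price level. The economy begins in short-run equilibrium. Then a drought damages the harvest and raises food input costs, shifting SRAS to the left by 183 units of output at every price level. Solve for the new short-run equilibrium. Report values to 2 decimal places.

This is a negative supply shock: SRAS shifts left.
New SRAS: Y = 11P − 1008.
Set AD = SRAS: 2216 − 5P = 11P − 1008, so 3224 = 16P and P = 201.50.
Substituting into AD, Y = 1208.50.

P = 201.50, Y = 1208.50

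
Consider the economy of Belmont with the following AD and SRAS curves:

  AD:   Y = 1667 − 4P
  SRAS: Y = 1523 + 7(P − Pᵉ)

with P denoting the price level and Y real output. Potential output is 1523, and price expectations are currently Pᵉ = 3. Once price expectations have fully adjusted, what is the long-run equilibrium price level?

Short run: with Pᵉ = 3, SRAS is Y = 1502 + 7P. Setting AD = SRAS gives 165 = 11P, so P = 15 and Y = 1667 − 4·15 = 1607.
Output 1607 is above potential 1523, so over time expected prices rise and SRAS shifts left until Y returns to 1523.
Long run: Y = 1523 on the AD curve gives 1523 = 1667 − 4P, so P = 36.

Long-run P = 36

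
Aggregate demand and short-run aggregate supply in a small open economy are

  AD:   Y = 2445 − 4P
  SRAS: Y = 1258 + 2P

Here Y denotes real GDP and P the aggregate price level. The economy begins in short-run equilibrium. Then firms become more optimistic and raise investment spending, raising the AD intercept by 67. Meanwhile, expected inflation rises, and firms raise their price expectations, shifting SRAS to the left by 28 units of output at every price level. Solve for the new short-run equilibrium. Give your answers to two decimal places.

After both shocks: AD is Y = 2512 − 4P and SRAS is Y = 1230 + 2P.
Setting them equal: 1282 = 6P, so P = 213.67.
Substituting into AD, Y = 1657.33.

P = 213.67, Y = 1657.33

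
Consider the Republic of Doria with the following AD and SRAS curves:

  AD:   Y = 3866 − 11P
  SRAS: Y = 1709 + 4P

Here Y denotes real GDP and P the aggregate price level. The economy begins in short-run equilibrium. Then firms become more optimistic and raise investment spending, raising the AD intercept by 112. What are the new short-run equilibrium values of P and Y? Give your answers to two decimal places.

This is a positive demand shock: AD shifts right.
New AD: Y = 3978 − 11P.
Set AD = SRAS: 3978 − 11P = 1709 + 4P, so 2269 = 15P and P = 151.27.
Substituting into AD, Y = 2314.07.

P = 151.27, Y = 2314.07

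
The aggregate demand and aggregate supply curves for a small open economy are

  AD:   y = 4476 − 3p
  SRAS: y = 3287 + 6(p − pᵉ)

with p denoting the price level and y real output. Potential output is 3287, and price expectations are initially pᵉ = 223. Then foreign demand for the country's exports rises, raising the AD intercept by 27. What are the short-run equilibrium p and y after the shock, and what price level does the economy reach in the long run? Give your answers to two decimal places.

AD shifts right: new AD is y = 4503 − 3p. With pᵉ = 223, SRAS is y = 1949 + 6p.
Short run: 4503 − 3p = 1949 + 6p gives 2554 = 9p, so p = 283.78 and y = 4503 − 3p = 3651.67.
y = 3651.67 is above potential 3287; expectations adjust and SRAS shifts left until y = 3287.
Long run: on the new AD curve, 3287 = 4503 − 3p gives p = 405.33.

Short run: p = 283.78, y = 3651.67. Long run: p = 405.33.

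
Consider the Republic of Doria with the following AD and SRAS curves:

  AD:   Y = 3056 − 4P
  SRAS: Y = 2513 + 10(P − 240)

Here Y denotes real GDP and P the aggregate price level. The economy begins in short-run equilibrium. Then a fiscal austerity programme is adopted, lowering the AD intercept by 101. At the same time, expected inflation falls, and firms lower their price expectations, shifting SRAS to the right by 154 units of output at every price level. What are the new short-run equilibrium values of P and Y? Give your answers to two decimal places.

After both shocks: AD is Y = 2955 − 4P and SRAS is Y = 267 + 10P.
Setting them equal: 2688 = 14P, so P = 192.00.
Substituting into AD, Y = 2187.00.

P = 192.00, Y = 2187.00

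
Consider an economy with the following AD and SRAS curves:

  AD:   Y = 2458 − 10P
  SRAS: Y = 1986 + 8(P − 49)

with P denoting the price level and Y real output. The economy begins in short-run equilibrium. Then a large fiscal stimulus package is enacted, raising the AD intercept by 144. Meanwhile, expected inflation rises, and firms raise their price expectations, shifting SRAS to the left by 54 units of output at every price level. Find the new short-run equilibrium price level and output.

P = 59, Y = 2012

After both shocks: AD is Y = 2602 − 10P and SRAS is Y = 1540 + 8P.
Setting them equal: 1062 = 18P, so P = 59.
Y = 2602 − 10·59 = 2012.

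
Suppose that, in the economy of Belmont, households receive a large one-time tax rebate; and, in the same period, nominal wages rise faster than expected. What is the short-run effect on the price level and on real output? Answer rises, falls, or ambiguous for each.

Price level: rises; output: ambiguous

The first event is a positive demand shock: AD shifts right, which by itself pushes P up and Y up.
The second is an adverse supply shock: SRAS shifts left, which by itself pushes P up and Y down.
Both shocks push P up, so P rises. The two shocks push Y in opposite directions, so the effect on Y is ambiguous.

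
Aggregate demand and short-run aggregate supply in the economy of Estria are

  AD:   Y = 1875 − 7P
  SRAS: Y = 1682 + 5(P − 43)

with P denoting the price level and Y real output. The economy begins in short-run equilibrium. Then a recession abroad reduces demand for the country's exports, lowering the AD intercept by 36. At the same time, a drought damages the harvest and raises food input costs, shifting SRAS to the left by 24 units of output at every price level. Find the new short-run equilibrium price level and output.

After both shocks: AD is Y = 1839 − 7P and SRAS is Y = 1443 + 5P.
Setting them equal: 396 = 12P, so P = 33.
Y = 1839 − 7·33 = 1608.

P = 33, Y = 1608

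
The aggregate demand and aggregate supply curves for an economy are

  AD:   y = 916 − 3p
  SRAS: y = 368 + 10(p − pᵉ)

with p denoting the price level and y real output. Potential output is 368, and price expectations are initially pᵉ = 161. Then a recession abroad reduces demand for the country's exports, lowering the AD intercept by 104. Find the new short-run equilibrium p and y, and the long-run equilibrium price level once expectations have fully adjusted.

AD shifts left: new AD is y = 812 − 3p. With pᵉ = 161, SRAS is y = 10p − 1242.
Short run: 812 − 3p = 10p − 1242 gives 2054 = 13p, so p = 158 and y = 812 − 3·158 = 338.
y = 338 is below potential 368; expectations adjust and SRAS shifts right until y = 368.
Long run: on the new AD curve, 368 = 812 − 3p gives p = 148.

Short run: p = 158, y = 338. Long run: p = 148.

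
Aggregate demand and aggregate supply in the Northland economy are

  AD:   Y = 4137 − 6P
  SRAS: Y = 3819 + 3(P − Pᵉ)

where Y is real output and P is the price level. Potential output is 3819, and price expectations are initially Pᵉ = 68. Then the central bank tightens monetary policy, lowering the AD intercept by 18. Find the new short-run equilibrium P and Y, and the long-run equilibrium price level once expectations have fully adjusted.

AD shifts left: new AD is Y = 4119 − 6P. With Pᵉ = 68, SRAS is Y = 3615 + 3P.
Short run: 4119 − 6P = 3615 + 3P gives 504 = 9P, so P = 56 and Y = 4119 − 6·56 = 3783.
Y = 3783 is below potential 3819; expectations adjust and SRAS shifts right until Y = 3819.
Long run: on the new AD curve, 3819 = 4119 − 6P gives P = 50.

Short run: P = 56, Y = 3783. Long run: P = 50.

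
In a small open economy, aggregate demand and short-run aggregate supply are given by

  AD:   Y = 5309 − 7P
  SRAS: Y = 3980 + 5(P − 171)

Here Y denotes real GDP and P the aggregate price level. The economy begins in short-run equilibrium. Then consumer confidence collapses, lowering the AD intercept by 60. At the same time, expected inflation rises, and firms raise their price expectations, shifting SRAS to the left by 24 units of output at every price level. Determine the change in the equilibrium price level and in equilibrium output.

ΔP = -3, ΔY = -39

After both shocks: AD is Y = 5249 − 7P and SRAS is Y = 3101 + 5P.
Setting them equal: 2148 = 12P, so P = 179.
Y = 5249 − 7·179 = 3996.
Initially P = 182, Y = 4035, so ΔP = -3 and ΔY = -39.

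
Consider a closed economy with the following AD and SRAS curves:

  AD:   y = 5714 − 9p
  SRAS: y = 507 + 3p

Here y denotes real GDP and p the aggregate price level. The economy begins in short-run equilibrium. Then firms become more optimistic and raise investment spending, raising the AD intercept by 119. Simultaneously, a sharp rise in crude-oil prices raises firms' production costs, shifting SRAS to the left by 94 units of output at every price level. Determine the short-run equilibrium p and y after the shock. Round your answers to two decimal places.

After both shocks: AD is y = 5833 − 9p and SRAS is y = 413 + 3p.
Setting them equal: 5420 = 12p, so p = 451.67.
Substituting into AD, y = 1768.00.

p = 451.67, y = 1768.00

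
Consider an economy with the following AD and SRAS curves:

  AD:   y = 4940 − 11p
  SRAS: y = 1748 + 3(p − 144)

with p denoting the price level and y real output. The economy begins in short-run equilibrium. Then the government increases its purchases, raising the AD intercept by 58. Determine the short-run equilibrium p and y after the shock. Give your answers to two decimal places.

p = 263.00, y = 2105.00

This is a positive demand shock: AD shifts right.
New AD: y = 4998 − 11p.
SRAS can be written y = 1316 + 3p.
Set AD = SRAS: 4998 − 11p = 1316 + 3p, so 3682 = 14p and p = 263.00.
Substituting into AD, y = 2105.00.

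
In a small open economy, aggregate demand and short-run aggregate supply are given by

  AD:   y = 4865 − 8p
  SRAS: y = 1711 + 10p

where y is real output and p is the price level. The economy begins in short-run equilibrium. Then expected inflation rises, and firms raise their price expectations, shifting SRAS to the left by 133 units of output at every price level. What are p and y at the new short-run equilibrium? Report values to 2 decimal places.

This is a negative supply shock: SRAS shifts left.
New SRAS: y = 1578 + 10p.
Set AD = SRAS: 4865 − 8p = 1578 + 10p, so 3287 = 18p and p = 182.61.
Substituting into AD, y = 3404.11.

p = 182.61, y = 3404.11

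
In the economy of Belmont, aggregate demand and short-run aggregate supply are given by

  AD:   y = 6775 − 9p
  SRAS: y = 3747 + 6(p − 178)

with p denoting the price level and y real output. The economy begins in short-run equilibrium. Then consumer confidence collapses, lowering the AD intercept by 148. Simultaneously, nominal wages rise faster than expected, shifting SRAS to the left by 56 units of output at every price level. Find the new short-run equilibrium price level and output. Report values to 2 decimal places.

p = 266.93, y = 4224.60

After both shocks: AD is y = 6627 − 9p and SRAS is y = 2623 + 6p.
Setting them equal: 4004 = 15p, so p = 266.93.
Substituting into AD, y = 4224.60.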